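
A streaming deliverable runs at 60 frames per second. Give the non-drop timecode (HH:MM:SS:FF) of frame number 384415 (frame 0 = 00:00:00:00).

384415 ÷ 60 = 6406 full seconds, remainder 55 frames.
6406 s = 1 h 46 min 46 s.
Timecode: 01:46:46:55.

01:46:46:55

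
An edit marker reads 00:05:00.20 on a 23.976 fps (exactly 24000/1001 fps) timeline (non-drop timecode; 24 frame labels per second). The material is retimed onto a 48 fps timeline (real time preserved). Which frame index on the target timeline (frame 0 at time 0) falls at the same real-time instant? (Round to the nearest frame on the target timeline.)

Source frame index: (0×3600 + 5×60 + 0) × 24 + 20 = 7220.
Real time: 7220 / (24000/1001) = 361361/1200 s.
Target frame: (361361/1200) × (48) = 361361/25 ≈ 14454.440 → 14454.

frame 14454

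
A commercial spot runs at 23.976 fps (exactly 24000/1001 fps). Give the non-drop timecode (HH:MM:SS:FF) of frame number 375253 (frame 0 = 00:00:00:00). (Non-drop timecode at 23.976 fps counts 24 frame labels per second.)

04:20:35:13

375253 ÷ 24 = 15635 full seconds, remainder 13 frames.
15635 s = 4 h 20 min 35 s.
Timecode: 04:20:35:13.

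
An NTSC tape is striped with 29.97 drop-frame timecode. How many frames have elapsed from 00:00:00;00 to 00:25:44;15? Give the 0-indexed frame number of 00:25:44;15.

Complete 10-minute blocks: 2, each 17982 frames → 35964.
Remaining 5 whole minutes in the current block: 1800 + 4 × 1798 = 8992 frames.
Within the current minute: 44 × 30 + 15 − 2 = 1333 (labels ;00/;01 skipped at this minute). Total = 35964 + 8992 + 1333 = 46289.

46289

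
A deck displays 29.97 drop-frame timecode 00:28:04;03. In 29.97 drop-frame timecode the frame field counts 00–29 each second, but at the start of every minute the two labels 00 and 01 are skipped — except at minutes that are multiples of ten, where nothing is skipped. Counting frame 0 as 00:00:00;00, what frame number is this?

As if non-drop at 30 labels/s: (0 × 3600 + 28 × 60 + 4) × 30 + 3 = 50523.
Minute boundaries passed: 28; those not divisible by 10: 28 − 2 = 26; dropped labels = 2 × 26 = 52.
Actual frame index = 50523 − 52 = 50471.

50471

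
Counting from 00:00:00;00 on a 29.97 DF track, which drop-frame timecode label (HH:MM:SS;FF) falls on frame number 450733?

Each 10-minute DF block holds 10 × 60 × 30 − 9 × 2 = 17982 frames. 450733 ÷ 17982 → 25 full blocks, remainder 1183.
Within the partial block the first minute is 1800 frames and each further minute 1798, so 0 further minute boundaries passed. Total skipped labels = 18 × 25 + 2 × 0 = 450.
Non-drop label index = 450733 + 450 = 451183; at 30 labels/s that is 04:10:39:13, i.e. DF 04:10:39;13.

04:10:39;13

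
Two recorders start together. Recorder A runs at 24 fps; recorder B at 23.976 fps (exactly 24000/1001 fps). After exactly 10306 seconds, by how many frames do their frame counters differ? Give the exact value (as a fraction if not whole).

247344/1001 frames

A emits 24 × 10306 = 247344 frames; B emits 24000/1001 × 10306 = 247344000/1001.
Difference = 247344/1001 frames (≈ 247.0969); B is behind A.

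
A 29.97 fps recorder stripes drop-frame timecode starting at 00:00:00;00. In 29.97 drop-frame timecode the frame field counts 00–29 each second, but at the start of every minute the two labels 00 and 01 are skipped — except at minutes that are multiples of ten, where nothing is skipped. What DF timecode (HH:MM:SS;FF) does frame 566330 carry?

Ten DF minutes hold 17982 frames, so frame 566330 lies in block 31 (frames 557442–575423) with 8888 frames into that block.
The block's first minute is 1800 frames and the rest 1798 each; 8888 frames reaches minute 4, so 31 × 18 + 4 × 2 = 566 labels have been skipped so far.
Adding those back, label number 566330 + 566 = 566896 at 30 labels/s is 18896 s + 16 f = 5 h 14 min 56 s frame 16, i.e. 05:14:56;16.

05:14:56;16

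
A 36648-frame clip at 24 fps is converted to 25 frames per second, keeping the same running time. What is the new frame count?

38175 frames

Target frames = source frames × (target rate / source rate) = 36648 × (25)/(24) = 36648 × 25/24 = 38175.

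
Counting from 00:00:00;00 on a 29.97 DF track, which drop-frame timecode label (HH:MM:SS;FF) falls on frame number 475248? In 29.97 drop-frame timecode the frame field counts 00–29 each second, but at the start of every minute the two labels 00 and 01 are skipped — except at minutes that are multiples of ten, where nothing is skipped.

04:24:17;14

Ten DF minutes hold 17982 frames, so frame 475248 lies in block 26 (frames 467532–485513) with 7716 frames into that block.
The block's first minute is 1800 frames and the rest 1798 each; 7716 frames reaches minute 4, so 26 × 18 + 4 × 2 = 476 labels have been skipped so far.
Adding those back, label number 475248 + 476 = 475724 at 30 labels/s is 15857 s + 14 f = 4 h 24 min 17 s frame 14, i.e. 04:24:17;14.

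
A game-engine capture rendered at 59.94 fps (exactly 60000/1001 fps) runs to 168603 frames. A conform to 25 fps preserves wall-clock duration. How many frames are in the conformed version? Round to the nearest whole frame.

70322 frames

Frames at target rate = 168603 × (25) / (60000/1001) = 56257201/800 ≈ 70321.501.
Nearest whole frame: 70322.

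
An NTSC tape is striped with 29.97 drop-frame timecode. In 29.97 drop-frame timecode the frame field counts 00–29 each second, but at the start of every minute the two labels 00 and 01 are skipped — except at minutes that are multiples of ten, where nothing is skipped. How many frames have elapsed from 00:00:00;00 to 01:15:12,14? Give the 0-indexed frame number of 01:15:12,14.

As if non-drop at 30 labels/s: (1 × 3600 + 15 × 60 + 12) × 30 + 14 = 135374.
Minute boundaries passed: 75; those not divisible by 10: 75 − 7 = 68; dropped labels = 2 × 68 = 136.
Actual frame index = 135374 − 136 = 135238.

135238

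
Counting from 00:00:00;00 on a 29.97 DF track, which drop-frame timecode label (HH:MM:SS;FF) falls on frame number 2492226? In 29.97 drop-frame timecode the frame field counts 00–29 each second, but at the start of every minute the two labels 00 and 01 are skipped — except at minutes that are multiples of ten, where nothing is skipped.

23:05:57;10

Each 10-minute DF block holds 10 × 60 × 30 − 9 × 2 = 17982 frames. 2492226 ÷ 17982 → 138 full blocks, remainder 10710.
Within the partial block the first minute is 1800 frames and each further minute 1798, so 5 further minute boundaries passed. Total skipped labels = 18 × 138 + 2 × 5 = 2494.
Non-drop label index = 2492226 + 2494 = 2494720; at 30 labels/s that is 23:05:57:10, i.e. DF 23:05:57;10.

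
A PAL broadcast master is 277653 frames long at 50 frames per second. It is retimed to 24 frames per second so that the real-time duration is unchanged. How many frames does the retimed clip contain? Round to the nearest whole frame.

133273 frames

Frames at target rate = 277653 × (24) / (50) = 3331836/25 ≈ 133273.440.
Nearest whole frame: 133273.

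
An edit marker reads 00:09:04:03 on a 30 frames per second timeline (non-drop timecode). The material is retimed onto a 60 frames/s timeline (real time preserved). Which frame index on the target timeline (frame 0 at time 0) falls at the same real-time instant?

Source frame index: (0×3600 + 9×60 + 4) × 30 + 3 = 16323.
Real time: 16323 / (30) = 5441/10 s.
Target frame: (5441/10) × (60) = 32646.

frame 32646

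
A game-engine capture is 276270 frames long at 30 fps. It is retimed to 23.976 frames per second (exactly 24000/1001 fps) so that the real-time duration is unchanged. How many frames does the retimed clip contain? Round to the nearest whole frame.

Frames at target rate = 276270 × (24000/1001) / (30) = 221016000/1001 ≈ 220795.205.
Nearest whole frame: 220795.

220795 frames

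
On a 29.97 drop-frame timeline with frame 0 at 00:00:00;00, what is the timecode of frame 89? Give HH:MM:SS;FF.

Each 10-minute DF block holds 10 × 60 × 30 − 9 × 2 = 17982 frames. 89 ÷ 17982 → 0 full blocks, remainder 89.
Within the partial block the first minute is 1800 frames and each further minute 1798, so 0 further minute boundaries passed. Total skipped labels = 18 × 0 + 2 × 0 = 0.
Non-drop label index = 89 + 0 = 89; at 30 labels/s that is 00:00:02:29, i.e. DF 00:00:02;29.

00:00:02;29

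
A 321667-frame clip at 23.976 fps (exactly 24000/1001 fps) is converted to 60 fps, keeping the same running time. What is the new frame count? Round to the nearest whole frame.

Frames at target rate = 321667 × (60) / (24000/1001) = 321988667/400 ≈ 804971.667.
Nearest whole frame: 804972.

804972 frames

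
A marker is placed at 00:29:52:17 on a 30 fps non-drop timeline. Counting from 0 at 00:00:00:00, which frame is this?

53777

Total seconds to the label: (0 × 3600 + 29 × 60 + 52) = 1792.
Frame index = 1792 × 30 + 17 = 53777.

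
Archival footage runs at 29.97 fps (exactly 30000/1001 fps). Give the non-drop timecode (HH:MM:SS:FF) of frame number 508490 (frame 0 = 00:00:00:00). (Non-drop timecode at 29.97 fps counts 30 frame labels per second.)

508490 ÷ 30 = 16949 full seconds, remainder 20 frames.
16949 s = 4 h 42 min 29 s.
Timecode: 04:42:29:20.

04:42:29:20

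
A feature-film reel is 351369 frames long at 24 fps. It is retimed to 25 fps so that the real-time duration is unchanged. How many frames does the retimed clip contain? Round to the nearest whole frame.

Frames at target rate = 351369 × (25) / (24) = 2928075/8 ≈ 366009.375.
Nearest whole frame: 366009.

366009 frames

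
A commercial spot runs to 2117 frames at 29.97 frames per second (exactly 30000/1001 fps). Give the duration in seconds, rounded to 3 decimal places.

70.637 seconds

Running time = 2117 × 1001/30000 = 2119117/30000 s ≈ 70.637 s.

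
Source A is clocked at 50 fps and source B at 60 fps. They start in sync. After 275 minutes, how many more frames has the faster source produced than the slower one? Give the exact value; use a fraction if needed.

165000 frames

275 min = 16500 s.
A emits 50 × 16500 = 825000 frames; B emits 60 × 16500 = 990000.
Difference = 165000 frames; B is ahead of A.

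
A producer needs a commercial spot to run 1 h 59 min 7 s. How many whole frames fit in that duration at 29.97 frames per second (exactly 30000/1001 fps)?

214195 frames

1 h 59 min 7 s = 7147 s.
Frames = 7147 × 30000/1001 = 30630000/143 ≈ 214195.8042.
Complete frames: 214195.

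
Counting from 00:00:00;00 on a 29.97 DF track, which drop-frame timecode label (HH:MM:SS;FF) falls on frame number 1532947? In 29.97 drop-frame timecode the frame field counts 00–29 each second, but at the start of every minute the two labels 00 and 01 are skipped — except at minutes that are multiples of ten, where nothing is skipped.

14:12:29;11

Ten DF minutes hold 17982 frames, so frame 1532947 lies in block 85 (frames 1528470–1546451) with 4477 frames into that block.
The block's first minute is 1800 frames and the rest 1798 each; 4477 frames reaches minute 2, so 85 × 18 + 2 × 2 = 1534 labels have been skipped so far.
Adding those back, label number 1532947 + 1534 = 1534481 at 30 labels/s is 51149 s + 11 f = 14 h 12 min 29 s frame 11, i.e. 14:12:29;11.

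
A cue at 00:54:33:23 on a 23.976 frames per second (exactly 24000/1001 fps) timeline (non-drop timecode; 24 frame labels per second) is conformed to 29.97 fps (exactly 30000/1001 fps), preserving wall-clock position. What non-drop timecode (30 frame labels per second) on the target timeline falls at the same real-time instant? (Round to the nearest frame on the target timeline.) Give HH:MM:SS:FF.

Source frame index: (0×3600 + 54×60 + 33) × 24 + 23 = 78575.
Real time: 78575 / (24000/1001) = 3146143/960 s.
Target frame: (3146143/960) × (30000/1001) = 392875/4 ≈ 98218.750 → 98219.
At 30 labels/s: frame 98219 → 00:54:33:29.

00:54:33:29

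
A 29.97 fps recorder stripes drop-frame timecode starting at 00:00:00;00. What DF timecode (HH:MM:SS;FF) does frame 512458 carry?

Each 10-minute DF block holds 10 × 60 × 30 − 9 × 2 = 17982 frames. 512458 ÷ 17982 → 28 full blocks, remainder 8962.
Within the partial block the first minute is 1800 frames and each further minute 1798, so 4 further minute boundaries passed. Total skipped labels = 18 × 28 + 2 × 4 = 512.
Non-drop label index = 512458 + 512 = 512970; at 30 labels/s that is 04:44:59:00, i.e. DF 04:44:59;00.

04:44:59;00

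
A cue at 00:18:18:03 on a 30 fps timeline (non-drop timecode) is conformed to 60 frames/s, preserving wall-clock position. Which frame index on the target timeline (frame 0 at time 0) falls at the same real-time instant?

frame 65886

Source frame index: (0×3600 + 18×60 + 18) × 30 + 3 = 32943.
Real time: 32943 / (30) = 10981/10 s.
Target frame: (10981/10) × (60) = 65886.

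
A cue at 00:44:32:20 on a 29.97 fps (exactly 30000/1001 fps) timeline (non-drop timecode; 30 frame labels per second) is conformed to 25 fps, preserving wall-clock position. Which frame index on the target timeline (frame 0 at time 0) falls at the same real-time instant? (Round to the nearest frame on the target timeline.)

Source frame index: (0×3600 + 44×60 + 32) × 30 + 20 = 80180.
Real time: 80180 / (30000/1001) = 4013009/1500 s.
Target frame: (4013009/1500) × (25) = 4013009/60 ≈ 66883.483 → 66883.

frame 66883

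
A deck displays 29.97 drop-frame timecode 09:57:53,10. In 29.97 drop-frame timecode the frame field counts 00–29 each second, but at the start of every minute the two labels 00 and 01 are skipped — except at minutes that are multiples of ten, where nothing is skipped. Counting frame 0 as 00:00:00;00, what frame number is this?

1075124

Complete 10-minute blocks: 59, each 17982 frames → 1060938.
Remaining 7 whole minutes in the current block: 1800 + 6 × 1798 = 12588 frames.
Within the current minute: 53 × 30 + 10 − 2 = 1598 (labels ;00/;01 skipped at this minute). Total = 1060938 + 12588 + 1598 = 1075124.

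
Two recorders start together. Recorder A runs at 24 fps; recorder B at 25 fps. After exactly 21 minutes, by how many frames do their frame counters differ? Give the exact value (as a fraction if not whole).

21 min = 1260 s.
A emits 24 × 1260 = 30240 frames; B emits 25 × 1260 = 31500.
Difference = 1260 frames; B is ahead of A.

1260 frames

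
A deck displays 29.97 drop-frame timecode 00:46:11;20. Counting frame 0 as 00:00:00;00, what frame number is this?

As if non-drop at 30 labels/s: (0 × 3600 + 46 × 60 + 11) × 30 + 20 = 83150.
Minute boundaries passed: 46; those not divisible by 10: 46 − 4 = 42; dropped labels = 2 × 42 = 84.
Actual frame index = 83150 − 84 = 83066.

83066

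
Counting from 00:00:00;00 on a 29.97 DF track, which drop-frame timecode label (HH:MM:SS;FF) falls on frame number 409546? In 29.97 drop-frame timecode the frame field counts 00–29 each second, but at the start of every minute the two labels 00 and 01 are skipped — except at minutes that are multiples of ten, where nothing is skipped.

03:47:45;06

Each 10-minute DF block holds 10 × 60 × 30 − 9 × 2 = 17982 frames. 409546 ÷ 17982 → 22 full blocks, remainder 13942.
Within the partial block the first minute is 1800 frames and each further minute 1798, so 7 further minute boundaries passed. Total skipped labels = 18 × 22 + 2 × 7 = 410.
Non-drop label index = 409546 + 410 = 409956; at 30 labels/s that is 03:47:45:06, i.e. DF 03:47:45;06.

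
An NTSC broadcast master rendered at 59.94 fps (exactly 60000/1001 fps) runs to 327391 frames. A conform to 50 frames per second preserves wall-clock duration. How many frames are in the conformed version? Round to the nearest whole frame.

Frames at target rate = 327391 × (50) / (60000/1001) = 327718391/1200 ≈ 273098.659.
Nearest whole frame: 273099.

273099 frames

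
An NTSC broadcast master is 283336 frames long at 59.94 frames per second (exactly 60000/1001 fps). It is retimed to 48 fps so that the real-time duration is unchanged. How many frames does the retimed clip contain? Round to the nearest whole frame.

Frames at target rate = 283336 × (48) / (60000/1001) = 141809668/625 ≈ 226895.469.
Nearest whole frame: 226895.

226895 frames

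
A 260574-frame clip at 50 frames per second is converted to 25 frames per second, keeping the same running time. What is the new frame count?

Target frames = source frames × (target rate / source rate) = 260574 × (25)/(50) = 260574 × 1/2 = 130287.

130287 frames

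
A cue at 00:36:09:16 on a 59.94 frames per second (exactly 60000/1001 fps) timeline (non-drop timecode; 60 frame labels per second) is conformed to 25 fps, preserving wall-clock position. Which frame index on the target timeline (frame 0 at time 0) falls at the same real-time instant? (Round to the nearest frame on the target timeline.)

Source frame index: (0×3600 + 36×60 + 9) × 60 + 16 = 130156.
Real time: 130156 / (60000/1001) = 32571539/15000 s.
Target frame: (32571539/15000) × (25) = 32571539/600 ≈ 54285.898 → 54286.

frame 54286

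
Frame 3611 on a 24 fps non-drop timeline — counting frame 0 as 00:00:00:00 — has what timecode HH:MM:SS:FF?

00:02:30:11

3611 ÷ 24 = 150 full seconds, remainder 11 frames.
150 s = 0 h 2 min 30 s.
Timecode: 00:02:30:11.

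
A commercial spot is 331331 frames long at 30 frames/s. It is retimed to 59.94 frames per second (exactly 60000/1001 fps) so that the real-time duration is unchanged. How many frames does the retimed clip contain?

662000 frames

Target frames = source frames × (target rate / source rate) = 331331 × (60000/1001)/(30) = 331331 × 2000/1001 = 662000.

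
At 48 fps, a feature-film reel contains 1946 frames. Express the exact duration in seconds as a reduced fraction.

973/24 seconds

Running time = 1946 ÷ (48) = 1946 × 1/48 = 973/24 s.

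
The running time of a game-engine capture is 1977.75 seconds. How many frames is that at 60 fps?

Frames = 1977.75 × 60 = 118665.

118665 frames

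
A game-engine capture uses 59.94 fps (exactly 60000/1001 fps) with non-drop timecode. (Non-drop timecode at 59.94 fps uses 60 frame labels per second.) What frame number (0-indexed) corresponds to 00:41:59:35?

frame 151175

Total seconds to the label: (0 × 3600 + 41 × 60 + 59) = 2519.
Frame index = 2519 × 60 + 35 = 151175.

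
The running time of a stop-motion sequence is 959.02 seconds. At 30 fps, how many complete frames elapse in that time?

28770 frames

Frames = 959.02 × 30 = 143853/5 ≈ 28770.6000.
Complete frames: 28770.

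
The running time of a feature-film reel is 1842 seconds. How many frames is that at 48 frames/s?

Frames = 1842 × 48 = 88416.

88416 frames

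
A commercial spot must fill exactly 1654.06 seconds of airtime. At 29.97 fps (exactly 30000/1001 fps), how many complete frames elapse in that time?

49572 frames

Frames = 1654.06 × 30000/1001 = 49621800/1001 ≈ 49572.2278.
Complete frames: 49572.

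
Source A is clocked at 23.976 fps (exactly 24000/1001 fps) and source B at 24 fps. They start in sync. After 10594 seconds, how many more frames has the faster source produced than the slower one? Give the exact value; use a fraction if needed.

A emits 24000/1001 × 10594 = 254256000/1001 frames; B emits 24 × 10594 = 254256.
Difference = 254256/1001 frames (≈ 254.0020); B is ahead of A.

254256/1001 frames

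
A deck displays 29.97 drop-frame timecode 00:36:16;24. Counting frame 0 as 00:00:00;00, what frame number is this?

Complete 10-minute blocks: 3, each 17982 frames → 53946.
Remaining 6 whole minutes in the current block: 1800 + 5 × 1798 = 10790 frames.
Within the current minute: 16 × 30 + 24 − 2 = 502 (labels ;00/;01 skipped at this minute). Total = 53946 + 10790 + 502 = 65238.

65238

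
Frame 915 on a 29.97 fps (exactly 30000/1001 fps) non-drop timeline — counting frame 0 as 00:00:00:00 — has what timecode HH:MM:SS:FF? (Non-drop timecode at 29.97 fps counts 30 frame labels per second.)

915 ÷ 30 = 30 full seconds, remainder 15 frames.
30 s = 0 h 0 min 30 s.
Timecode: 00:00:30:15.

00:00:30:15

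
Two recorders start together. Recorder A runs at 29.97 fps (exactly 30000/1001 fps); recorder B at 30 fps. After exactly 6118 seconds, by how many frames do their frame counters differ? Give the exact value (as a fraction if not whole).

26220/143 frames

A emits 30000/1001 × 6118 = 26220000/143 frames; B emits 30 × 6118 = 183540.
Difference = 26220/143 frames (≈ 183.3566); B is ahead of A.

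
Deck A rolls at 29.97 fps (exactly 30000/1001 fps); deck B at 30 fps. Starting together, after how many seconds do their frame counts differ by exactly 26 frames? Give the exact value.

13013/15 seconds

The gap grows by |30 − 30000/1001| = 30/1001 frames per second.
Time for a 26-frame gap: 26 ÷ (30/1001) = 13013/15 s.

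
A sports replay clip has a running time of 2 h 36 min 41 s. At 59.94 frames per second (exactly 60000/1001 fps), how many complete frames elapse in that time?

2 h 36 min 41 s = 9401 s.
Frames = 9401 × 60000/1001 = 80580000/143 ≈ 563496.5035.
Complete frames: 563496.

563496 frames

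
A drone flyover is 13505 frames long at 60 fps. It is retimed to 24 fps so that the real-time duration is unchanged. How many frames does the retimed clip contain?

5402 frames

Target frames = source frames × (target rate / source rate) = 13505 × (24)/(60) = 13505 × 2/5 = 5402.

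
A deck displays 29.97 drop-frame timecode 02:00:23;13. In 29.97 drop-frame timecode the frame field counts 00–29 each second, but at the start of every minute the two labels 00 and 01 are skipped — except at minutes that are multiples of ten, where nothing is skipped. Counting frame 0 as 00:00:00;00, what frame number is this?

Complete 10-minute blocks: 12, each 17982 frames → 215784.
Remaining 0 whole minutes in the current block: 0 frames.
Within the current minute: 23 × 30 + 13 = 703. Total = 215784 + 0 + 703 = 216487.

216487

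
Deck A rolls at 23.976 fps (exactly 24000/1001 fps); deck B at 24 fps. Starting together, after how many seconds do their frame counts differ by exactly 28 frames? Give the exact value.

7007/6 seconds

The gap grows by |24 − 24000/1001| = 24/1001 frames per second.
Time for a 28-frame gap: 28 ÷ (24/1001) = 7007/6 s.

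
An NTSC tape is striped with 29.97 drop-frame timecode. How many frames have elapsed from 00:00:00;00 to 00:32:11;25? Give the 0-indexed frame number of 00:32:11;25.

57897

As if non-drop at 30 labels/s: (0 × 3600 + 32 × 60 + 11) × 30 + 25 = 57955.
Minute boundaries passed: 32; those not divisible by 10: 32 − 3 = 29; dropped labels = 2 × 29 = 58.
Actual frame index = 57955 − 58 = 57897.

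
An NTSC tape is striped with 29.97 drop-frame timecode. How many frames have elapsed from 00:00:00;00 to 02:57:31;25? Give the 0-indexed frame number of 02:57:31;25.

319235

Complete 10-minute blocks: 17, each 17982 frames → 305694.
Remaining 7 whole minutes in the current block: 1800 + 6 × 1798 = 12588 frames.
Within the current minute: 31 × 30 + 25 − 2 = 953 (labels ;00/;01 skipped at this minute). Total = 305694 + 12588 + 953 = 319235.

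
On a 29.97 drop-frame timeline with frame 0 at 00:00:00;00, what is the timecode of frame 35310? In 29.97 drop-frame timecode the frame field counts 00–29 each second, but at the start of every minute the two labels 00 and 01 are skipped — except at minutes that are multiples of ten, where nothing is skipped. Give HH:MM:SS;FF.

00:19:38;06

Each 10-minute DF block holds 10 × 60 × 30 − 9 × 2 = 17982 frames. 35310 ÷ 17982 → 1 full block, remainder 17328.
Within the partial block the first minute is 1800 frames and each further minute 1798, so 9 further minute boundaries passed. Total skipped labels = 18 × 1 + 2 × 9 = 36.
Non-drop label index = 35310 + 36 = 35346; at 30 labels/s that is 00:19:38:06, i.e. DF 00:19:38;06.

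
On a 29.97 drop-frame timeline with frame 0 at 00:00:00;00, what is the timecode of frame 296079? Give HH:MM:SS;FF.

02:44:39;05

Ten DF minutes hold 17982 frames, so frame 296079 lies in block 16 (frames 287712–305693) with 8367 frames into that block.
The block's first minute is 1800 frames and the rest 1798 each; 8367 frames reaches minute 4, so 16 × 18 + 4 × 2 = 296 labels have been skipped so far.
Adding those back, label number 296079 + 296 = 296375 at 30 labels/s is 9879 s + 5 f = 2 h 44 min 39 s frame 5, i.e. 02:44:39;05.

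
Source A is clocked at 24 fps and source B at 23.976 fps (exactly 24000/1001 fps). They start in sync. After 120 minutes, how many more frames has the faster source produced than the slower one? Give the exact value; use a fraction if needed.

120 min = 7200 s.
A emits 24 × 7200 = 172800 frames; B emits 24000/1001 × 7200 = 172800000/1001.
Difference = 172800/1001 frames (≈ 172.6274); B is behind A.

172800/1001 frames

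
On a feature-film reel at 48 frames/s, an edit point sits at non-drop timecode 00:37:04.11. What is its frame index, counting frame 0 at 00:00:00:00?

Total seconds to the label: (0 × 3600 + 37 × 60 + 4) = 2224.
Frame index = 2224 × 48 + 11 = 106763.

frame 106763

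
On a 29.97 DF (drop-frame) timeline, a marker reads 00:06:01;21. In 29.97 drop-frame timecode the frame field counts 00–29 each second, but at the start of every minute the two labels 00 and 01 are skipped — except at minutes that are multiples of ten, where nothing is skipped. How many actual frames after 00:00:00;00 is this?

Complete 10-minute blocks: 0, each 17982 frames → 0.
Remaining 6 whole minutes in the current block: 1800 + 5 × 1798 = 10790 frames.
Within the current minute: 1 × 30 + 21 − 2 = 49 (labels ;00/;01 skipped at this minute). Total = 0 + 10790 + 49 = 10839.

10839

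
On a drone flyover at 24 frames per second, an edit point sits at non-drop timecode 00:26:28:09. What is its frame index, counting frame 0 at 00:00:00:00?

frame 38121

Total seconds to the label: (0 × 3600 + 26 × 60 + 28) = 1588.
Frame index = 1588 × 24 + 9 = 38121.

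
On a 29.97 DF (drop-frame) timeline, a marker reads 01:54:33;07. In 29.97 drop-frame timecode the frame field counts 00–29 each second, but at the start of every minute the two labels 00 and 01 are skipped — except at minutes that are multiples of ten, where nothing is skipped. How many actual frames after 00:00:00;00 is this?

205991

As if non-drop at 30 labels/s: (1 × 3600 + 54 × 60 + 33) × 30 + 7 = 206197.
Minute boundaries passed: 114; those not divisible by 10: 114 − 11 = 103; dropped labels = 2 × 103 = 206.
Actual frame index = 206197 − 206 = 205991.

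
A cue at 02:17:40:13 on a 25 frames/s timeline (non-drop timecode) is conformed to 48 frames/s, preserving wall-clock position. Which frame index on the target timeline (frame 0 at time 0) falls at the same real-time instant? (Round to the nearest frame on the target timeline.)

frame 396505

Source frame index: (2×3600 + 17×60 + 40) × 25 + 13 = 206513.
Real time: 206513 / (25) = 206513/25 s.
Target frame: (206513/25) × (48) = 9912624/25 ≈ 396504.960 → 396505.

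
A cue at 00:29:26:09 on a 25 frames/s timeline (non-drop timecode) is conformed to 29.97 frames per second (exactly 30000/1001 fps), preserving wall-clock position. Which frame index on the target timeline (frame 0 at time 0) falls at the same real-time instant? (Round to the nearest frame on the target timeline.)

frame 52938

Source frame index: (0×3600 + 29×60 + 26) × 25 + 9 = 44159.
Real time: 44159 / (25) = 44159/25 s.
Target frame: (44159/25) × (30000/1001) = 52990800/1001 ≈ 52937.862 → 52938.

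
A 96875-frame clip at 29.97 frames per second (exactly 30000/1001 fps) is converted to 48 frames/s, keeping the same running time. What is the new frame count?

155155 frames

Target frames = source frames × (target rate / source rate) = 96875 × (48)/(30000/1001) = 96875 × 1001/625 = 155155.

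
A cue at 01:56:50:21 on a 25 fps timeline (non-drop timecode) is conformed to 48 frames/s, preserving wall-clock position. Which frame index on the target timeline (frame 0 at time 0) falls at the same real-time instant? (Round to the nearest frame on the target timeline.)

frame 336520

Source frame index: (1×3600 + 56×60 + 50) × 25 + 21 = 175271.
Real time: 175271 / (25) = 175271/25 s.
Target frame: (175271/25) × (48) = 8413008/25 ≈ 336520.320 → 336520.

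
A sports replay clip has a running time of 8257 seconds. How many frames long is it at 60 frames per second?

Frames = 8257 × 60 = 495420.

495420 frames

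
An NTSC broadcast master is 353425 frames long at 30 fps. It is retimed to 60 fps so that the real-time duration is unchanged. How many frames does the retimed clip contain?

Target frames = source frames × (target rate / source rate) = 353425 × (60)/(30) = 353425 × 2 = 706850.

706850 frames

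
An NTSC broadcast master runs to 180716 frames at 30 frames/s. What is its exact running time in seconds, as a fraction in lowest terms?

Running time = 180716 ÷ (30) = 180716 × 1/30 = 90358/15 s.

90358/15 seconds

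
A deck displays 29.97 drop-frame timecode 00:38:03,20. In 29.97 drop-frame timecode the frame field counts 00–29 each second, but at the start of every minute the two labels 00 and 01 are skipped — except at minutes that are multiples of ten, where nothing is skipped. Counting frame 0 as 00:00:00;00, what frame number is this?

Complete 10-minute blocks: 3, each 17982 frames → 53946.
Remaining 8 whole minutes in the current block: 1800 + 7 × 1798 = 14386 frames.
Within the current minute: 3 × 30 + 20 − 2 = 108 (labels ;00/;01 skipped at this minute). Total = 53946 + 14386 + 108 = 68440.

68440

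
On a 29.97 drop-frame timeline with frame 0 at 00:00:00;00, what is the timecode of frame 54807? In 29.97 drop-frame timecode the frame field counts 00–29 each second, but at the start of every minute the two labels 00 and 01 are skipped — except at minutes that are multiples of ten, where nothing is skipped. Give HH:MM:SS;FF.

00:30:28;21

Each 10-minute DF block holds 10 × 60 × 30 − 9 × 2 = 17982 frames. 54807 ÷ 17982 → 3 full blocks, remainder 861.
Within the partial block the first minute is 1800 frames and each further minute 1798, so 0 further minute boundaries passed. Total skipped labels = 18 × 3 + 2 × 0 = 54.
Non-drop label index = 54807 + 54 = 54861; at 30 labels/s that is 00:30:28:21, i.e. DF 00:30:28;21.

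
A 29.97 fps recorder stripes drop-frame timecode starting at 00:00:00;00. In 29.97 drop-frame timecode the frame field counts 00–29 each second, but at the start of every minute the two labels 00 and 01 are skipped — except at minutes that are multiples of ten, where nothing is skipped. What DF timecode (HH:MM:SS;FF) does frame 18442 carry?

Ten DF minutes hold 17982 frames, so frame 18442 lies in block 1 (frames 17982–35963) with 460 frames into that block.
The block's first minute is 1800 frames and the rest 1798 each; 460 frames reaches minute 0, so 1 × 18 + 0 × 2 = 18 labels have been skipped so far.
Adding those back, label number 18442 + 18 = 18460 at 30 labels/s is 615 s + 10 f = 0 h 10 min 15 s frame 10, i.e. 00:10:15;10.

00:10:15;10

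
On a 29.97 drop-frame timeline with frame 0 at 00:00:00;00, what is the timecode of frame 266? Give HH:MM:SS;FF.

Ten DF minutes hold 17982 frames, so frame 266 lies in block 0 (frames 0–17981) with 266 frames into that block.
The block's first minute is 1800 frames and the rest 1798 each; 266 frames reaches minute 0, so 0 × 18 + 0 × 2 = 0 labels have been skipped so far.
Adding those back, label number 266 + 0 = 266 at 30 labels/s is 8 s + 26 f = 0 h 0 min 8 s frame 26, i.e. 00:00:08;26.

00:00:08;26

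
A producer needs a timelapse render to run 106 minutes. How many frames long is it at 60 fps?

381600 frames

106 min = 6360 s.
Frames = 6360 × 60 = 381600.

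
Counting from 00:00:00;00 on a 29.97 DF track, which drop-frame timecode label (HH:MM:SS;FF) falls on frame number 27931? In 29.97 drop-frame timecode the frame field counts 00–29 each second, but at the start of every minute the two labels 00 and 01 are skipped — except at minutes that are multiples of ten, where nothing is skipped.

00:15:31;29

Ten DF minutes hold 17982 frames, so frame 27931 lies in block 1 (frames 17982–35963) with 9949 frames into that block.
The block's first minute is 1800 frames and the rest 1798 each; 9949 frames reaches minute 5, so 1 × 18 + 5 × 2 = 28 labels have been skipped so far.
Adding those back, label number 27931 + 28 = 27959 at 30 labels/s is 931 s + 29 f = 0 h 15 min 31 s frame 29, i.e. 00:15:31;29.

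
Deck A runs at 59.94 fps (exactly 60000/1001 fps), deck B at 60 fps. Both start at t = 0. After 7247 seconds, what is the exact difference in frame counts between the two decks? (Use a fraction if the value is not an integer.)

434820/1001 frames

A emits 60000/1001 × 7247 = 434820000/1001 frames; B emits 60 × 7247 = 434820.
Difference = 434820/1001 frames (≈ 434.3856); B is ahead of A.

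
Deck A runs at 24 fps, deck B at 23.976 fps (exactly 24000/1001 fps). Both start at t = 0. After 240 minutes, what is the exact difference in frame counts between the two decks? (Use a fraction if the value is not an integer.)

345600/1001 frames

240 min = 14400 s.
A emits 24 × 14400 = 345600 frames; B emits 24000/1001 × 14400 = 345600000/1001.
Difference = 345600/1001 frames (≈ 345.2547); B is behind A.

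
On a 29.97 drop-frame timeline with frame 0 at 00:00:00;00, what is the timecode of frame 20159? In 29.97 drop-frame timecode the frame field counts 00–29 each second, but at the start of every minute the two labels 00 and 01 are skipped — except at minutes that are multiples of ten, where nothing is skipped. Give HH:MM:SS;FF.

Ten DF minutes hold 17982 frames, so frame 20159 lies in block 1 (frames 17982–35963) with 2177 frames into that block.
The block's first minute is 1800 frames and the rest 1798 each; 2177 frames reaches minute 1, so 1 × 18 + 1 × 2 = 20 labels have been skipped so far.
Adding those back, label number 20159 + 20 = 20179 at 30 labels/s is 672 s + 19 f = 0 h 11 min 12 s frame 19, i.e. 00:11:12;19.

00:11:12;19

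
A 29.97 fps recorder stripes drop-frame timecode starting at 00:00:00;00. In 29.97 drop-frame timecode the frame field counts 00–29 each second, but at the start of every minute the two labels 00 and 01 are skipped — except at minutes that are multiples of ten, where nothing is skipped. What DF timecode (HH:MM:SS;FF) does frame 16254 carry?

00:09:02;12

Ten DF minutes hold 17982 frames, so frame 16254 lies in block 0 (frames 0–17981) with 16254 frames into that block.
The block's first minute is 1800 frames and the rest 1798 each; 16254 frames reaches minute 9, so 0 × 18 + 9 × 2 = 18 labels have been skipped so far.
Adding those back, label number 16254 + 18 = 16272 at 30 labels/s is 542 s + 12 f = 0 h 9 min 2 s frame 12, i.e. 00:09:02;12.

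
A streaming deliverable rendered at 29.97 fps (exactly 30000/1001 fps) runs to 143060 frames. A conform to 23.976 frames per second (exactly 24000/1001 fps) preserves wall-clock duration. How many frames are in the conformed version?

Target frames = source frames × (target rate / source rate) = 143060 × (24000/1001)/(30000/1001) = 143060 × 4/5 = 114448.

114448 frames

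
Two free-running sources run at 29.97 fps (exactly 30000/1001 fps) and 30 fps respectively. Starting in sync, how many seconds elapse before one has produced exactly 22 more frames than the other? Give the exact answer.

11011/15 seconds

The gap grows by |30 − 30000/1001| = 30/1001 frames per second.
Time for a 22-frame gap: 22 ÷ (30/1001) = 11011/15 s.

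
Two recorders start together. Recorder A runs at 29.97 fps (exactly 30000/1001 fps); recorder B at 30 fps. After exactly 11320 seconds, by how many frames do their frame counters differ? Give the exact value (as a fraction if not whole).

339600/1001 frames

A emits 30000/1001 × 11320 = 339600000/1001 frames; B emits 30 × 11320 = 339600.
Difference = 339600/1001 frames (≈ 339.2607); B is ahead of A.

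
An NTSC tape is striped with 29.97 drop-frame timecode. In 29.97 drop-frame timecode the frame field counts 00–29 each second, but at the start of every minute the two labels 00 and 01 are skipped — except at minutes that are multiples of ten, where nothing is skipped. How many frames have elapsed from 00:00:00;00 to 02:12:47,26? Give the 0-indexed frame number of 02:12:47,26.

238798

Complete 10-minute blocks: 13, each 17982 frames → 233766.
Remaining 2 whole minutes in the current block: 1800 + 1 × 1798 = 3598 frames.
Within the current minute: 47 × 30 + 26 − 2 = 1434 (labels ;00/;01 skipped at this minute). Total = 233766 + 3598 + 1434 = 238798.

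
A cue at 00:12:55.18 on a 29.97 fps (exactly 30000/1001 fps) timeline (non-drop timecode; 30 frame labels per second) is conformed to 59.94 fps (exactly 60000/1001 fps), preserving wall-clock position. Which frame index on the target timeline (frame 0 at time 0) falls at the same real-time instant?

Source frame index: (0×3600 + 12×60 + 55) × 30 + 18 = 23268.
Real time: 23268 / (30000/1001) = 1940939/2500 s.
Target frame: (1940939/2500) × (60000/1001) = 46536.

frame 46536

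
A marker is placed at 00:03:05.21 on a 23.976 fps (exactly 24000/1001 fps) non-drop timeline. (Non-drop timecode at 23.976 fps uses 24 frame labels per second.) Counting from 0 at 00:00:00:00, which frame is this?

4461

Total seconds to the label: (0 × 3600 + 3 × 60 + 5) = 185.
Frame index = 185 × 24 + 21 = 4461.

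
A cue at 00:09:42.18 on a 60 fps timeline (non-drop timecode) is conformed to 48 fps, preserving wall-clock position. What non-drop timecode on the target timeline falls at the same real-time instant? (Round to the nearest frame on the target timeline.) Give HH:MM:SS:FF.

Source frame index: (0×3600 + 9×60 + 42) × 60 + 18 = 34938.
Real time: 34938 / (60) = 5823/10 s.
Target frame: (5823/10) × (48) = 139752/5 ≈ 27950.400 → 27950.
At 48 labels/s: frame 27950 → 00:09:42:14.

00:09:42:14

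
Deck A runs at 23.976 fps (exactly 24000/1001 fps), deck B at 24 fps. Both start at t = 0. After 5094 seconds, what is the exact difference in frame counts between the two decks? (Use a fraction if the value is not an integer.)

122256/1001 frames

A emits 24000/1001 × 5094 = 122256000/1001 frames; B emits 24 × 5094 = 122256.
Difference = 122256/1001 frames (≈ 122.1339); B is ahead of A.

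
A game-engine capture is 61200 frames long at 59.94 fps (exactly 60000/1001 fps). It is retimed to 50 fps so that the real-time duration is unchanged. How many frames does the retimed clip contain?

Target frames = source frames × (target rate / source rate) = 61200 × (50)/(60000/1001) = 61200 × 1001/1200 = 51051.

51051 frames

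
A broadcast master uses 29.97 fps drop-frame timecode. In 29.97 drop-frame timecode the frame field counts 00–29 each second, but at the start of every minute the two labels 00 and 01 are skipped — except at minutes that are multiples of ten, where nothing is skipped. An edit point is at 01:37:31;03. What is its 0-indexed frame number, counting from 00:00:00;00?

As if non-drop at 30 labels/s: (1 × 3600 + 37 × 60 + 31) × 30 + 3 = 175533.
Minute boundaries passed: 97; those not divisible by 10: 97 − 9 = 88; dropped labels = 2 × 88 = 176.
Actual frame index = 175533 − 176 = 175357.

175357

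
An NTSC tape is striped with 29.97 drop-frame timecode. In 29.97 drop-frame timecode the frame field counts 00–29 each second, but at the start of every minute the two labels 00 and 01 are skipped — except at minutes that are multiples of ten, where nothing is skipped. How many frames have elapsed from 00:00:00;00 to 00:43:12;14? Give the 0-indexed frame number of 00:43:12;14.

As if non-drop at 30 labels/s: (0 × 3600 + 43 × 60 + 12) × 30 + 14 = 77774.
Minute boundaries passed: 43; those not divisible by 10: 43 − 4 = 39; dropped labels = 2 × 39 = 78.
Actual frame index = 77774 − 78 = 77696.

77696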